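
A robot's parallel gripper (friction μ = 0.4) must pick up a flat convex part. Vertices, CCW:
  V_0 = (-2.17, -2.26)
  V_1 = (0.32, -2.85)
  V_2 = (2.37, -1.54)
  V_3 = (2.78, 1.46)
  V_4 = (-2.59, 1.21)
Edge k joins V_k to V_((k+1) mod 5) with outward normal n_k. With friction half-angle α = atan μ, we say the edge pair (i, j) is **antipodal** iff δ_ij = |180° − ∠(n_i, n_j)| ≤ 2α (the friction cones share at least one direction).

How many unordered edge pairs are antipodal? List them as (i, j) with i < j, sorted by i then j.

count = 3; pairs: (0,3), (1,3), (2,4)

α = atan 0.4 = 21.80°;  2α = 43.60°
n_0 = (-0.2306, -0.9731)
n_1 = (+0.5385, -0.8426)
n_2 = (+0.9908, -0.1354)
n_3 = (-0.0465, +0.9989)
n_4 = (-0.9928, -0.1202)
  (0,1): δ = 134.09°  ·
  (0,2): δ = 84.45°  ·
  (0,3): δ = 16.00°  ✓
  (0,4): δ = 110.23°  ·
  (1,2): δ = 130.36°  ·
  (1,3): δ = 29.91°  ✓
  (1,4): δ = 64.32°  ·
  (2,3): δ = 79.55°  ·
  (2,4): δ = 14.68°  ✓
  (3,4): δ = 85.76°  ·
antipodal pairs: 3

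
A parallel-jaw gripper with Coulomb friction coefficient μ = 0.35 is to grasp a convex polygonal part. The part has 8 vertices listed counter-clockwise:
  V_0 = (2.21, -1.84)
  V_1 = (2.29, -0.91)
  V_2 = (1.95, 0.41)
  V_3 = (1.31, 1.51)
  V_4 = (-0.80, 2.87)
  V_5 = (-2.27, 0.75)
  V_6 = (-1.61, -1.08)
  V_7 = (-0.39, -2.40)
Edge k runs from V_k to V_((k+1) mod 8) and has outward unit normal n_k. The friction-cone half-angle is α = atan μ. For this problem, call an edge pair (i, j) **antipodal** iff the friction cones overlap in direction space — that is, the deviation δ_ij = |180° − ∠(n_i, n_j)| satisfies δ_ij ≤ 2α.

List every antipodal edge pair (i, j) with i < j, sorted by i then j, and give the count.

α = atan 0.35 = 19.29°;  2α = 38.58°
n_0 = (+0.9963, -0.0857)
n_1 = (+0.9684, +0.2494)
n_2 = (+0.8643, +0.5029)
n_3 = (+0.5418, +0.8405)
n_4 = (-0.8218, +0.5698)
n_5 = (-0.9407, -0.3393)
n_6 = (-0.7344, -0.6787)
n_7 = (+0.2106, -0.9776)
  (0,1): δ = 160.64°  ·
  (0,2): δ = 144.89°  ·
  (0,3): δ = 117.89°  ·
  (0,4): δ = 29.82°  ✓
  (0,5): δ = 24.75°  ✓
  (0,6): δ = 47.66°  ·
  (0,7): δ = 107.07°  ·
  (1,2): δ = 164.25°  ·
  (1,3): δ = 137.25°  ·
  (1,4): δ = 49.18°  ·
  (1,5): δ = 5.39°  ✓
  (1,6): δ = 28.30°  ✓
  (1,7): δ = 87.71°  ·
  (2,3): δ = 153.00°  ·
  (2,4): δ = 64.93°  ·
  (2,5): δ = 10.36°  ✓
  (2,6): δ = 12.55°  ✓
  (2,7): δ = 71.96°  ·
  (3,4): δ = 91.93°  ·
  (3,5): δ = 37.36°  ✓
  (3,6): δ = 14.45°  ✓
  (3,7): δ = 44.96°  ·
  (4,5): δ = 125.43°  ·
  (4,6): δ = 102.52°  ·
  (4,7): δ = 43.11°  ·
  (5,6): δ = 157.09°  ·
  (5,7): δ = 97.68°  ·
  (6,7): δ = 120.59°  ·
antipodal pairs: 8

count = 8; pairs: (0,4), (0,5), (1,5), (1,6), (2,5), (2,6), (3,5), (3,6)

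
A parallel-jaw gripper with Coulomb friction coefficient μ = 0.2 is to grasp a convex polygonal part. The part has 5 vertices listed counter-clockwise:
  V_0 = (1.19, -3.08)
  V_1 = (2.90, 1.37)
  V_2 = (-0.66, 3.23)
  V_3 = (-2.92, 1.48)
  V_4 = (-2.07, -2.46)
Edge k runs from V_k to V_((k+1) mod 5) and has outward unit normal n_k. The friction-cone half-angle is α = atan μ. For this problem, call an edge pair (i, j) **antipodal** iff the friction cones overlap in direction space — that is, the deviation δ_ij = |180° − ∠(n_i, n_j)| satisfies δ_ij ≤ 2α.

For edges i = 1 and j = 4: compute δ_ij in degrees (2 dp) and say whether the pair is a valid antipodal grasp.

α = atan 0.2 = 11.31°;  2α = 22.62°
edge 1: e_1 = (-3.56, +1.86);  n_1 = (+0.4631, +0.8863)
edge 4: e_4 = (+3.26, -0.62);  n_4 = (-0.1868, -0.9824)
∠(n_1, n_4) = 163.18°
δ = |180° − 163.18°| = 16.82°
16.82° ≤ 2α = 22.62°  →  valid

δ = 16.82°, valid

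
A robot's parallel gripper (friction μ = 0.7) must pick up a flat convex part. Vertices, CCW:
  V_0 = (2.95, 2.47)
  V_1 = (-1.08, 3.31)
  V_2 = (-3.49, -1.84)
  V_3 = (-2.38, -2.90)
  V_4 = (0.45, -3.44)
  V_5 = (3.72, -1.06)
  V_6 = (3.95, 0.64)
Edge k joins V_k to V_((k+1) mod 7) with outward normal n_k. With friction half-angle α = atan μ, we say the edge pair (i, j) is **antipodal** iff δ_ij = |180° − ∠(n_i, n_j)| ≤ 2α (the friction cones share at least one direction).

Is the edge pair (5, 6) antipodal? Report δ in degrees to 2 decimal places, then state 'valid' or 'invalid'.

δ = 143.64°, invalid

α = atan 0.7 = 34.99°;  2α = 69.98°
edge 5: e_5 = (+0.23, +1.70);  n_5 = (+0.9910, -0.1341)
edge 6: e_6 = (-1.00, +1.83);  n_6 = (+0.8775, +0.4795)
∠(n_5, n_6) = 36.36°
δ = |180° − 36.36°| = 143.64°
143.64° > 2α = 69.98°  →  invalid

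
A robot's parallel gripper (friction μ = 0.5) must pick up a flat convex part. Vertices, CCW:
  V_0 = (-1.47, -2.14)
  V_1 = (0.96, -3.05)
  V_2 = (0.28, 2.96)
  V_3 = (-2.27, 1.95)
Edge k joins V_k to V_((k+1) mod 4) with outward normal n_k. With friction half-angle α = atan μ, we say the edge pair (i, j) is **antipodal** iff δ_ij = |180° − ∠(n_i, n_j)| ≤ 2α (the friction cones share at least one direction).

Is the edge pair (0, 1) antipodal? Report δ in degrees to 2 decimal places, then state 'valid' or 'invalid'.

δ = 63.01°, invalid

α = atan 0.5 = 26.57°;  2α = 53.13°
edge 0: e_0 = (+2.43, -0.91);  n_0 = (-0.3507, -0.9365)
edge 1: e_1 = (-0.68, +6.01);  n_1 = (+0.9937, +0.1124)
∠(n_0, n_1) = 116.99°
δ = |180° − 116.99°| = 63.01°
63.01° > 2α = 53.13°  →  invalid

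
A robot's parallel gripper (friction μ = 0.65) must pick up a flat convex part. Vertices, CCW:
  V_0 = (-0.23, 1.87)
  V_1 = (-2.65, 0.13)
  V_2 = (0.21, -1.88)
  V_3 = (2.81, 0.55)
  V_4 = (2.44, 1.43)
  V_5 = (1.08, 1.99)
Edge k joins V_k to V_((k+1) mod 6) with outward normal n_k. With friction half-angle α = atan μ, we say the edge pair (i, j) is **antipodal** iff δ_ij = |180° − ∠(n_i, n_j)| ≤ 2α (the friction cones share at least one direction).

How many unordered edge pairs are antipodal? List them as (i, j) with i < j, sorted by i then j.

α = atan 0.65 = 33.02°;  2α = 66.05°
n_0 = (-0.5838, +0.8119)
n_1 = (-0.5750, -0.8182)
n_2 = (+0.6828, -0.7306)
n_3 = (+0.9218, +0.3876)
n_4 = (+0.3807, +0.9247)
n_5 = (-0.0912, +0.9958)
  (0,1): δ = 70.82°  ·
  (0,2): δ = 7.35°  ✓
  (0,3): δ = 77.09°  ·
  (0,4): δ = 121.90°  ·
  (0,5): δ = 149.52°  ·
  (1,2): δ = 101.84°  ·
  (1,3): δ = 32.10°  ✓
  (1,4): δ = 12.72°  ✓
  (1,5): δ = 40.33°  ✓
  (2,3): δ = 110.26°  ·
  (2,4): δ = 65.44°  ✓
  (2,5): δ = 37.83°  ✓
  (3,4): δ = 135.18°  ·
  (3,5): δ = 107.57°  ·
  (4,5): δ = 152.39°  ·
antipodal pairs: 6

count = 6; pairs: (0,2), (1,3), (1,4), (1,5), (2,4), (2,5)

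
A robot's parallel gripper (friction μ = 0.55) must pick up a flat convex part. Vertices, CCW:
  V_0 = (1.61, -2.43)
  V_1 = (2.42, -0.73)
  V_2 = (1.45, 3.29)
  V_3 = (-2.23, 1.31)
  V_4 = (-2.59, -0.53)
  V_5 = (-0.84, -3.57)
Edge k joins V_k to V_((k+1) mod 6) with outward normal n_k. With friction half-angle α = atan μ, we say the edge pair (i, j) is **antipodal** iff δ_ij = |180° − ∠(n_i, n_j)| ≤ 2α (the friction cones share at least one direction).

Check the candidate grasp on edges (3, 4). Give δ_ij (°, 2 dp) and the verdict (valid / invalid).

δ = 139.00°, invalid

α = atan 0.55 = 28.81°;  2α = 57.62°
edge 3: e_3 = (-0.36, -1.84);  n_3 = (-0.9814, +0.1920)
edge 4: e_4 = (+1.75, -3.04);  n_4 = (-0.8667, -0.4989)
∠(n_3, n_4) = 41.00°
δ = |180° − 41.00°| = 139.00°
139.00° > 2α = 57.62°  →  invalid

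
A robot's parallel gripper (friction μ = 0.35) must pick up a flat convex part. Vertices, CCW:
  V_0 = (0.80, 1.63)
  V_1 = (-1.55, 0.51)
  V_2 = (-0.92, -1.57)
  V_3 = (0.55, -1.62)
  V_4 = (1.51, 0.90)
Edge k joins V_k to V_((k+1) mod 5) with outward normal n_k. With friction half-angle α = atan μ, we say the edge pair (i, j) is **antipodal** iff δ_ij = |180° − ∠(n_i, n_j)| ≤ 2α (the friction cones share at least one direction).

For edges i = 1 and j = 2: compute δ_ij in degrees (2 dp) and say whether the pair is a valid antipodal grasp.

δ = 108.80°, invalid

α = atan 0.35 = 19.29°;  2α = 38.58°
edge 1: e_1 = (+0.63, -2.08);  n_1 = (-0.9571, -0.2899)
edge 2: e_2 = (+1.47, -0.05);  n_2 = (-0.0340, -0.9994)
∠(n_1, n_2) = 71.20°
δ = |180° − 71.20°| = 108.80°
108.80° > 2α = 38.58°  →  invalid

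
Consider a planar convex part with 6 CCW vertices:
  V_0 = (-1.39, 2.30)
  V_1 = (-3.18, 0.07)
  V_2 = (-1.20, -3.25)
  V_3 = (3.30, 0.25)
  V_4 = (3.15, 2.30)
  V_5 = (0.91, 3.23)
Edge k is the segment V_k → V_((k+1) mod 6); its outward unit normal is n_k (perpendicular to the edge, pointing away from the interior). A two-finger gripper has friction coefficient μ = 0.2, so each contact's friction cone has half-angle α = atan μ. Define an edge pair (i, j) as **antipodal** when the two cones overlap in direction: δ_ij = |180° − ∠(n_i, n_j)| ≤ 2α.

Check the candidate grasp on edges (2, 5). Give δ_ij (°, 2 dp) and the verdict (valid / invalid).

δ = 15.86°, valid

α = atan 0.2 = 11.31°;  2α = 22.62°
edge 2: e_2 = (+4.50, +3.50);  n_2 = (+0.6139, -0.7894)
edge 5: e_5 = (-2.30, -0.93);  n_5 = (-0.3749, +0.9271)
∠(n_2, n_5) = 164.14°
δ = |180° − 164.14°| = 15.86°
15.86° ≤ 2α = 22.62°  →  valid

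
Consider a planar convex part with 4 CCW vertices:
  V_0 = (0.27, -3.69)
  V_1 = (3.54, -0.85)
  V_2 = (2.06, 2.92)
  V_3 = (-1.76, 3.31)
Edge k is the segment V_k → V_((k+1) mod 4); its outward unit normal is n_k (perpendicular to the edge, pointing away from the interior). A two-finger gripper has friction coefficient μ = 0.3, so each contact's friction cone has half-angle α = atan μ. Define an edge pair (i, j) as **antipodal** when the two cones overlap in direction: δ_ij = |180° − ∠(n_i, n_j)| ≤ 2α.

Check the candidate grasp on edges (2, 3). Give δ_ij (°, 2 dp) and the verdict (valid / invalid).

α = atan 0.3 = 16.70°;  2α = 33.40°
edge 2: e_2 = (-3.82, +0.39);  n_2 = (+0.1016, +0.9948)
edge 3: e_3 = (+2.03, -7.00);  n_3 = (-0.9604, -0.2785)
∠(n_2, n_3) = 112.00°
δ = |180° − 112.00°| = 68.00°
68.00° > 2α = 33.40°  →  invalid

δ = 68.00°, invalid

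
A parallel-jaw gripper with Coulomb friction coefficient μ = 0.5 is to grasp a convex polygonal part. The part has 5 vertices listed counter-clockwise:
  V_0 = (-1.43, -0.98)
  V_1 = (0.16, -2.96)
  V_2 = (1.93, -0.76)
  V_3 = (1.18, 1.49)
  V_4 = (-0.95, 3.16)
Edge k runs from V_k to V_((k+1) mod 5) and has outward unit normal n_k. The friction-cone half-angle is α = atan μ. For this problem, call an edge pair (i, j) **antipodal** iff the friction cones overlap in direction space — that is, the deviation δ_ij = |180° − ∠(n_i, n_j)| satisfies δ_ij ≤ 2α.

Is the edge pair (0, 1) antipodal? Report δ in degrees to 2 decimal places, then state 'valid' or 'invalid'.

δ = 77.58°, invalid

α = atan 0.5 = 26.57°;  2α = 53.13°
edge 0: e_0 = (+1.59, -1.98);  n_0 = (-0.7797, -0.6261)
edge 1: e_1 = (+1.77, +2.20);  n_1 = (+0.7791, -0.6269)
∠(n_0, n_1) = 102.42°
δ = |180° − 102.42°| = 77.58°
77.58° > 2α = 53.13°  →  invalid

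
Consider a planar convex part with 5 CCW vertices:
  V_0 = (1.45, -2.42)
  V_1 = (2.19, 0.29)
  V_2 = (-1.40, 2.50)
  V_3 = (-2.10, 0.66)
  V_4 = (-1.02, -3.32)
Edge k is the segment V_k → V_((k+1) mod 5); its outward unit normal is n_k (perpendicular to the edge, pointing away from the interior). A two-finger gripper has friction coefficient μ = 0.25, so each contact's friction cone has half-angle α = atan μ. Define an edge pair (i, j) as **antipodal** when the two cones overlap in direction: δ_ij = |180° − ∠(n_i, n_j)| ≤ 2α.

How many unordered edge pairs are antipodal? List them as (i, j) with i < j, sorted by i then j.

α = atan 0.25 = 14.04°;  2α = 28.07°
n_0 = (+0.9647, -0.2634)
n_1 = (+0.5242, +0.8516)
n_2 = (-0.9346, +0.3556)
n_3 = (-0.9651, -0.2619)
n_4 = (+0.3424, -0.9396)
  (0,1): δ = 106.34°  ·
  (0,2): δ = 5.56°  ✓
  (0,3): δ = 30.46°  ·
  (0,4): δ = 125.29°  ·
  (1,2): δ = 79.21°  ·
  (1,3): δ = 43.20°  ·
  (1,4): δ = 51.64°  ·
  (2,3): δ = 143.99°  ·
  (2,4): δ = 49.15°  ·
  (3,4): δ = 85.16°  ·
antipodal pairs: 1

count = 1; pairs: (0,2)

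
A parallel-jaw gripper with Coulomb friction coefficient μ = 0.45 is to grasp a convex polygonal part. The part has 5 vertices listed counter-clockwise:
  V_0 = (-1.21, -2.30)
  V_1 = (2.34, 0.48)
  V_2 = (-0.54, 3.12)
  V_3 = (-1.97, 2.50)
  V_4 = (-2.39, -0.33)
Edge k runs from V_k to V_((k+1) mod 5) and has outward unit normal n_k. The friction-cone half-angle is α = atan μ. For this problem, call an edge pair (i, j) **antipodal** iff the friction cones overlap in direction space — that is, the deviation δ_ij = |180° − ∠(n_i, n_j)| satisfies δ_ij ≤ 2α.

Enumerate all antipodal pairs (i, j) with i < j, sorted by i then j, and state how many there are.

α = atan 0.45 = 24.23°;  2α = 48.46°
n_0 = (+0.6165, -0.7873)
n_1 = (+0.6757, +0.7372)
n_2 = (-0.3978, +0.9175)
n_3 = (-0.9892, +0.1468)
n_4 = (-0.8579, -0.5139)
  (0,1): δ = 80.57°  ·
  (0,2): δ = 14.62°  ✓
  (0,3): δ = 43.49°  ✓
  (0,4): δ = 82.86°  ·
  (1,2): δ = 114.05°  ·
  (1,3): δ = 55.93°  ·
  (1,4): δ = 16.57°  ✓
  (2,3): δ = 121.88°  ·
  (2,4): δ = 82.52°  ·
  (3,4): δ = 140.64°  ·
antipodal pairs: 3

count = 3; pairs: (0,2), (0,3), (1,4)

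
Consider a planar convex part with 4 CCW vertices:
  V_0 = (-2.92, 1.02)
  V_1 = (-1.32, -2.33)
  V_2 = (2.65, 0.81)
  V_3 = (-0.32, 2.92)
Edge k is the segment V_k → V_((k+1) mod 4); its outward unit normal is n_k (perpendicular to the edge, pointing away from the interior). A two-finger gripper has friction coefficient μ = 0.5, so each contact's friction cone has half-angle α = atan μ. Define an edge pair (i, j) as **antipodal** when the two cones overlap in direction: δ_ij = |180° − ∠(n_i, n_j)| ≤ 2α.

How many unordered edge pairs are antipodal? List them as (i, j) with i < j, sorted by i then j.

count = 2; pairs: (0,2), (1,3)

α = atan 0.5 = 26.57°;  2α = 53.13°
n_0 = (-0.9024, -0.4310)
n_1 = (+0.6203, -0.7843)
n_2 = (+0.5792, +0.8152)
n_3 = (-0.5900, +0.8074)
  (0,1): δ = 77.19°  ·
  (0,2): δ = 29.08°  ✓
  (0,3): δ = 100.63°  ·
  (1,2): δ = 73.73°  ·
  (1,3): δ = 2.18°  ✓
  (2,3): δ = 108.45°  ·
antipodal pairs: 2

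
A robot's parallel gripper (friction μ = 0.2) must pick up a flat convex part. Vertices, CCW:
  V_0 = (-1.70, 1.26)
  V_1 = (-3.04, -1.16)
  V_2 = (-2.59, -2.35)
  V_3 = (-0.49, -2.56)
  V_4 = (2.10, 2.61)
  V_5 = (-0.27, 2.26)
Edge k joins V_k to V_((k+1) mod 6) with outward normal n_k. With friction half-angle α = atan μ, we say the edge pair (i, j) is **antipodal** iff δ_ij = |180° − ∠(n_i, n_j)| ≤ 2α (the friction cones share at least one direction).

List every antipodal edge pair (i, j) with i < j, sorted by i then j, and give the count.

α = atan 0.2 = 11.31°;  2α = 22.62°
n_0 = (-0.8748, +0.4844)
n_1 = (-0.9354, -0.3537)
n_2 = (-0.0995, -0.9950)
n_3 = (+0.8941, -0.4479)
n_4 = (-0.1461, +0.9893)
n_5 = (-0.5731, +0.8195)
  (0,1): δ = 130.31°  ·
  (0,2): δ = 66.74°  ·
  (0,3): δ = 2.36°  ✓
  (0,4): δ = 127.37°  ·
  (0,5): δ = 153.94°  ·
  (1,2): δ = 116.42°  ·
  (1,3): δ = 47.32°  ·
  (1,4): δ = 77.69°  ·
  (1,5): δ = 104.25°  ·
  (2,3): δ = 110.90°  ·
  (2,4): δ = 14.11°  ✓
  (2,5): δ = 40.68°  ·
  (3,4): δ = 54.99°  ·
  (3,5): δ = 28.43°  ·
  (4,5): δ = 153.44°  ·
antipodal pairs: 2

count = 2; pairs: (0,3), (2,4)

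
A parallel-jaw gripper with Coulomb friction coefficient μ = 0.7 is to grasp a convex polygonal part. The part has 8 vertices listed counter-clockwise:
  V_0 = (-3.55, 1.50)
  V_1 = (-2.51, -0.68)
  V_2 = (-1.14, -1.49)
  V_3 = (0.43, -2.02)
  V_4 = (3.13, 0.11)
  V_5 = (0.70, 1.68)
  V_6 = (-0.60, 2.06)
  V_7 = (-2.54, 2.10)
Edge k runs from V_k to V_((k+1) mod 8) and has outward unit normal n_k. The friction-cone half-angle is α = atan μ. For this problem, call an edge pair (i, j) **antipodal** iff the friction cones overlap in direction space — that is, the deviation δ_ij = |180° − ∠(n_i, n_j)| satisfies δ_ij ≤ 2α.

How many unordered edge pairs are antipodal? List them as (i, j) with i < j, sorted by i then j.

count = 14; pairs: (0,4), (0,5), (0,6), (1,4), (1,5), (1,6), (1,7), (2,4), (2,5), (2,6), (2,7), (3,5), (3,6), (3,7)

α = atan 0.7 = 34.99°;  2α = 69.98°
n_0 = (-0.9026, -0.4306)
n_1 = (-0.5089, -0.8608)
n_2 = (-0.3198, -0.9475)
n_3 = (+0.6194, -0.7851)
n_4 = (+0.5427, +0.8399)
n_5 = (+0.2806, +0.9598)
n_6 = (+0.0206, +0.9998)
n_7 = (-0.5107, +0.8597)
  (0,1): δ = 146.10°  ·
  (0,2): δ = 134.16°  ·
  (0,3): δ = 77.23°  ·
  (0,4): δ = 31.63°  ✓
  (0,5): δ = 48.20°  ✓
  (0,6): δ = 63.31°  ✓
  (0,7): δ = 95.21°  ·
  (1,2): δ = 168.06°  ·
  (1,3): δ = 111.14°  ·
  (1,4): δ = 2.27°  ✓
  (1,5): δ = 14.30°  ✓
  (1,6): δ = 29.41°  ✓
  (1,7): δ = 61.31°  ✓
  (2,3): δ = 123.08°  ·
  (2,4): δ = 14.21°  ✓
  (2,5): δ = 2.36°  ✓
  (2,6): δ = 17.47°  ✓
  (2,7): δ = 49.37°  ✓
  (3,4): δ = 71.14°  ·
  (3,5): δ = 54.56°  ✓
  (3,6): δ = 39.45°  ✓
  (3,7): δ = 7.56°  ✓
  (4,5): δ = 163.43°  ·
  (4,6): δ = 148.32°  ·
  (4,7): δ = 116.42°  ·
  (5,6): δ = 164.89°  ·
  (5,7): δ = 132.99°  ·
  (6,7): δ = 148.11°  ·
antipodal pairs: 14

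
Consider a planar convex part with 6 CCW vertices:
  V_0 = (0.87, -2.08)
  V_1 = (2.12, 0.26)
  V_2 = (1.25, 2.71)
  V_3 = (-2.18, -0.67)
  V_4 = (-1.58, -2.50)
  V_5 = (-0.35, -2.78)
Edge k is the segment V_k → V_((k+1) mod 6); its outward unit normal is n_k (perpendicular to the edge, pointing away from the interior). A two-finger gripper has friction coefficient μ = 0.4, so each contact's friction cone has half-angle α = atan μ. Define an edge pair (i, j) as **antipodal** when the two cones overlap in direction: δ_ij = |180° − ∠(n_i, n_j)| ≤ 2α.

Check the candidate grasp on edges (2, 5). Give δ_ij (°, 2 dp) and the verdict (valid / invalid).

α = atan 0.4 = 21.80°;  2α = 43.60°
edge 2: e_2 = (-3.43, -3.38);  n_2 = (-0.7019, +0.7123)
edge 5: e_5 = (+1.22, +0.70);  n_5 = (+0.4977, -0.8674)
∠(n_2, n_5) = 165.27°
δ = |180° − 165.27°| = 14.73°
14.73° ≤ 2α = 43.60°  →  valid

δ = 14.73°, valid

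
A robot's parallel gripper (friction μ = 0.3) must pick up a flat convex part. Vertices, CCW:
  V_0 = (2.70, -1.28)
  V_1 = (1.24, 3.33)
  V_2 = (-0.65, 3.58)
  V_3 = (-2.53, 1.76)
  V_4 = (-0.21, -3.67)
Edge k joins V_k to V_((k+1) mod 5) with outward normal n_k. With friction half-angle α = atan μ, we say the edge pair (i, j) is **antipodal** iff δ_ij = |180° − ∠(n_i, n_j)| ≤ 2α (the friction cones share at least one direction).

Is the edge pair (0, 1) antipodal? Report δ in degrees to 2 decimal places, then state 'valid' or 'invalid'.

α = atan 0.3 = 16.70°;  2α = 33.40°
edge 0: e_0 = (-1.46, +4.61);  n_0 = (+0.9533, +0.3019)
edge 1: e_1 = (-1.89, +0.25);  n_1 = (+0.1311, +0.9914)
∠(n_0, n_1) = 64.89°
δ = |180° − 64.89°| = 115.11°
115.11° > 2α = 33.40°  →  invalid

δ = 115.11°, invalid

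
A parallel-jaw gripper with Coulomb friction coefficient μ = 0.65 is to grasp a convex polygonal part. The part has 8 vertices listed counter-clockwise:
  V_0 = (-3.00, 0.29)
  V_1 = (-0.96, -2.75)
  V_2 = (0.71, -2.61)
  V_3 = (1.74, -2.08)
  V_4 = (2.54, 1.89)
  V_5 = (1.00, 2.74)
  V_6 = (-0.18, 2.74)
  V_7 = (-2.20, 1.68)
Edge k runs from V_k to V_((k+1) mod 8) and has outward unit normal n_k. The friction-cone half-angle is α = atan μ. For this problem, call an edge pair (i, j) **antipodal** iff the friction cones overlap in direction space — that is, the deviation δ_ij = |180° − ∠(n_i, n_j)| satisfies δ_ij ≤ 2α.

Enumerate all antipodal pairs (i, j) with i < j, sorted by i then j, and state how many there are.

α = atan 0.65 = 33.02°;  2α = 66.05°
n_0 = (-0.8304, -0.5572)
n_1 = (+0.0835, -0.9965)
n_2 = (+0.4575, -0.8892)
n_3 = (+0.9803, -0.1975)
n_4 = (+0.4832, +0.8755)
n_5 = (+0.0000, +1.0000)
n_6 = (-0.4647, +0.8855)
n_7 = (-0.8667, +0.4988)
  (0,1): δ = 119.07°  ·
  (0,2): δ = 96.64°  ·
  (0,3): δ = 45.26°  ✓
  (0,4): δ = 27.24°  ✓
  (0,5): δ = 56.14°  ✓
  (0,6): δ = 83.82°  ·
  (0,7): δ = 116.21°  ·
  (1,2): δ = 157.56°  ·
  (1,3): δ = 106.19°  ·
  (1,4): δ = 33.69°  ✓
  (1,5): δ = 4.79°  ✓
  (1,6): δ = 22.90°  ✓
  (1,7): δ = 55.29°  ✓
  (2,3): δ = 128.62°  ·
  (2,4): δ = 56.13°  ✓
  (2,5): δ = 27.23°  ✓
  (2,6): δ = 0.46°  ✓
  (2,7): δ = 32.85°  ✓
  (3,4): δ = 107.50°  ·
  (3,5): δ = 78.61°  ·
  (3,6): δ = 50.92°  ✓
  (3,7): δ = 18.53°  ✓
  (4,5): δ = 151.10°  ·
  (4,6): δ = 123.42°  ·
  (4,7): δ = 91.03°  ·
  (5,6): δ = 152.31°  ·
  (5,7): δ = 119.92°  ·
  (6,7): δ = 147.61°  ·
antipodal pairs: 13

count = 13; pairs: (0,3), (0,4), (0,5), (1,4), (1,5), (1,6), (1,7), (2,4), (2,5), (2,6), (2,7), (3,6), (3,7)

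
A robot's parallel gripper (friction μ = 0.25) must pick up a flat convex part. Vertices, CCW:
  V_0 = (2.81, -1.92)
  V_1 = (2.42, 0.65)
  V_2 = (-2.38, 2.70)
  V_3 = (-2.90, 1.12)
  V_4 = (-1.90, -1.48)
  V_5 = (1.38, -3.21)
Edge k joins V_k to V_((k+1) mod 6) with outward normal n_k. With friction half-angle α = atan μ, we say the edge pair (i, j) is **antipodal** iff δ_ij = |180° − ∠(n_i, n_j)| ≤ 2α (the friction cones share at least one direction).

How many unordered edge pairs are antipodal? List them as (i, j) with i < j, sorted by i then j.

count = 3; pairs: (0,2), (0,3), (1,4)

α = atan 0.25 = 14.04°;  2α = 28.07°
n_0 = (+0.9887, +0.1500)
n_1 = (+0.3928, +0.9196)
n_2 = (-0.9499, +0.3126)
n_3 = (-0.9333, -0.3590)
n_4 = (-0.4665, -0.8845)
n_5 = (+0.6698, -0.7425)
  (0,1): δ = 121.76°  ·
  (0,2): δ = 26.85°  ✓
  (0,3): δ = 12.41°  ✓
  (0,4): δ = 53.56°  ·
  (0,5): δ = 123.42°  ·
  (1,2): δ = 85.09°  ·
  (1,3): δ = 45.84°  ·
  (1,4): δ = 4.68°  ✓
  (1,5): δ = 65.18°  ·
  (2,3): δ = 140.75°  ·
  (2,4): δ = 99.59°  ·
  (2,5): δ = 29.73°  ·
  (3,4): δ = 138.85°  ·
  (3,5): δ = 68.98°  ·
  (4,5): δ = 110.14°  ·
antipodal pairs: 3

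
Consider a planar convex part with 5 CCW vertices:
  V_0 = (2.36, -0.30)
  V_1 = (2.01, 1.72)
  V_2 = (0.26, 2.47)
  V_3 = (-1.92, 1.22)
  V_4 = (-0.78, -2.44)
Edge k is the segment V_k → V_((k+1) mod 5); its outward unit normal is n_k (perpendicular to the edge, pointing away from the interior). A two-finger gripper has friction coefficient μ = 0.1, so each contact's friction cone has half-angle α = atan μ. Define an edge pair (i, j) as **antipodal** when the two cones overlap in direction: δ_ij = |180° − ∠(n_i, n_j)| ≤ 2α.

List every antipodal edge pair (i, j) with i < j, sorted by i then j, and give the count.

α = atan 0.1 = 5.71°;  2α = 11.42°
n_0 = (+0.9853, +0.1707)
n_1 = (+0.3939, +0.9191)
n_2 = (-0.4974, +0.8675)
n_3 = (-0.9548, -0.2974)
n_4 = (+0.5632, -0.8263)
  (0,1): δ = 123.03°  ·
  (0,2): δ = 70.00°  ·
  (0,3): δ = 7.47°  ✓
  (0,4): δ = 114.45°  ·
  (1,2): δ = 126.97°  ·
  (1,3): δ = 49.50°  ·
  (1,4): δ = 57.47°  ·
  (2,3): δ = 102.53°  ·
  (2,4): δ = 4.45°  ✓
  (3,4): δ = 73.02°  ·
antipodal pairs: 2

count = 2; pairs: (0,3), (2,4)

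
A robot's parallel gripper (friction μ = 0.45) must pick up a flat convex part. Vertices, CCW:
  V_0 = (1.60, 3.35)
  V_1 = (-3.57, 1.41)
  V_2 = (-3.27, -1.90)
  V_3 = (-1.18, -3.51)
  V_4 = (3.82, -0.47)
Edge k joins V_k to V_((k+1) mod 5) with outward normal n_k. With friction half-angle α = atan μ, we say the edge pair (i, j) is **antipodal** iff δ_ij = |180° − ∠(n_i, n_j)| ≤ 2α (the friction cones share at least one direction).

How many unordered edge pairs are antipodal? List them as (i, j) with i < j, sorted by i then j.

α = atan 0.45 = 24.23°;  2α = 48.46°
n_0 = (-0.3513, +0.9363)
n_1 = (-0.9959, -0.0903)
n_2 = (-0.6103, -0.7922)
n_3 = (+0.5195, -0.8545)
n_4 = (+0.8646, +0.5025)
  (0,1): δ = 105.39°  ·
  (0,2): δ = 58.18°  ·
  (0,3): δ = 10.73°  ✓
  (0,4): δ = 99.59°  ·
  (1,2): δ = 132.79°  ·
  (1,3): δ = 63.88°  ·
  (1,4): δ = 24.98°  ✓
  (2,3): δ = 111.09°  ·
  (2,4): δ = 22.23°  ✓
  (3,4): δ = 91.14°  ·
antipodal pairs: 3

count = 3; pairs: (0,3), (1,4), (2,4)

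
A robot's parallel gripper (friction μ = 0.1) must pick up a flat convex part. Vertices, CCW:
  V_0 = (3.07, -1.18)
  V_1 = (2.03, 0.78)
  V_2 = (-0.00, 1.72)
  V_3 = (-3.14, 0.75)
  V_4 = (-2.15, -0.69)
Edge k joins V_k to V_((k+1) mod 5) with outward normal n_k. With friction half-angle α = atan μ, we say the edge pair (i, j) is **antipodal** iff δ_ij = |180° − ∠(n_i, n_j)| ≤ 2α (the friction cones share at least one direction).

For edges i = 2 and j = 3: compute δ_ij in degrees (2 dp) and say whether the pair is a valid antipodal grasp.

δ = 72.66°, invalid

α = atan 0.1 = 5.71°;  2α = 11.42°
edge 2: e_2 = (-3.14, -0.97);  n_2 = (-0.2952, +0.9554)
edge 3: e_3 = (+0.99, -1.44);  n_3 = (-0.8240, -0.5665)
∠(n_2, n_3) = 107.34°
δ = |180° − 107.34°| = 72.66°
72.66° > 2α = 11.42°  →  invalid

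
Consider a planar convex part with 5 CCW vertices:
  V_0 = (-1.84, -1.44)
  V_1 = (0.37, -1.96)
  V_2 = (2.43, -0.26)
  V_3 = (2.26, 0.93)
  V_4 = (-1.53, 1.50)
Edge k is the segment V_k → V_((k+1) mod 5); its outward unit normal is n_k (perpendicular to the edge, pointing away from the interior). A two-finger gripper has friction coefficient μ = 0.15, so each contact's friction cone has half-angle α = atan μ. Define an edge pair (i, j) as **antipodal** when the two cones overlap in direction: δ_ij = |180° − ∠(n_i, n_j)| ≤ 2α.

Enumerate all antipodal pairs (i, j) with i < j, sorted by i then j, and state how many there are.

count = 2; pairs: (0,3), (2,4)

α = atan 0.15 = 8.53°;  2α = 17.06°
n_0 = (-0.2290, -0.9734)
n_1 = (+0.6365, -0.7713)
n_2 = (+0.9899, +0.1414)
n_3 = (+0.1487, +0.9889)
n_4 = (-0.9945, +0.1049)
  (0,1): δ = 127.23°  ·
  (0,2): δ = 68.63°  ·
  (0,3): δ = 4.69°  ✓
  (0,4): δ = 97.22°  ·
  (1,2): δ = 121.40°  ·
  (1,3): δ = 48.08°  ·
  (1,4): δ = 44.45°  ·
  (2,3): δ = 106.68°  ·
  (2,4): δ = 14.15°  ✓
  (3,4): δ = 87.47°  ·
antipodal pairs: 2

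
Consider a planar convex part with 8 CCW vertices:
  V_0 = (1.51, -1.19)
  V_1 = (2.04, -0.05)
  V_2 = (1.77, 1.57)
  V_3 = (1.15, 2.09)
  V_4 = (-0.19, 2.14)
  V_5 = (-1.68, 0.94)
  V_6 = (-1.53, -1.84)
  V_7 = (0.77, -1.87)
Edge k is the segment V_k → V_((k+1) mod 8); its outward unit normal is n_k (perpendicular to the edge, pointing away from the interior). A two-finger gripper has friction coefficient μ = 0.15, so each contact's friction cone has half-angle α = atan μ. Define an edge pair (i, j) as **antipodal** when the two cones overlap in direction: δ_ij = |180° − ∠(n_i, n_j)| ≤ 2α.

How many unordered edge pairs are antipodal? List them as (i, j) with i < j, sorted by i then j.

α = atan 0.15 = 8.53°;  2α = 17.06°
n_0 = (+0.9068, -0.4216)
n_1 = (+0.9864, +0.1644)
n_2 = (+0.6426, +0.7662)
n_3 = (+0.0373, +0.9993)
n_4 = (-0.6272, +0.7788)
n_5 = (-0.9985, -0.0539)
n_6 = (-0.0130, -0.9999)
n_7 = (+0.6766, -0.7363)
  (0,1): δ = 145.60°  ·
  (0,2): δ = 105.05°  ·
  (0,3): δ = 67.20°  ·
  (0,4): δ = 26.22°  ·
  (0,5): δ = 28.02°  ·
  (0,6): δ = 114.19°  ·
  (0,7): δ = 157.51°  ·
  (1,2): δ = 139.45°  ·
  (1,3): δ = 101.60°  ·
  (1,4): δ = 60.62°  ·
  (1,5): δ = 6.37°  ✓
  (1,6): δ = 79.79°  ·
  (1,7): δ = 123.12°  ·
  (2,3): δ = 142.15°  ·
  (2,4): δ = 101.17°  ·
  (2,5): δ = 46.92°  ·
  (2,6): δ = 39.24°  ·
  (2,7): δ = 82.57°  ·
  (3,4): δ = 139.02°  ·
  (3,5): δ = 84.77°  ·
  (3,6): δ = 1.39°  ✓
  (3,7): δ = 44.72°  ·
  (4,5): δ = 125.76°  ·
  (4,6): δ = 39.59°  ·
  (4,7): δ = 3.73°  ✓
  (5,6): δ = 93.84°  ·
  (5,7): δ = 50.51°  ·
  (6,7): δ = 136.67°  ·
antipodal pairs: 3

count = 3; pairs: (1,5), (3,6), (4,7)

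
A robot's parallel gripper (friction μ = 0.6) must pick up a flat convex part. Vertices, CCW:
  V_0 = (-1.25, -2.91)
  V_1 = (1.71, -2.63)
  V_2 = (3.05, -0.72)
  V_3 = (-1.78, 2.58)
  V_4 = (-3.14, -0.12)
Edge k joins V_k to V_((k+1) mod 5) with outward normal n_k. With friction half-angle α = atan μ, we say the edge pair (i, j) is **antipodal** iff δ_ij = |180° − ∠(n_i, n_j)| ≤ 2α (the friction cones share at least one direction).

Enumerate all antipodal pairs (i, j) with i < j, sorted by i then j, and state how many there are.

count = 4; pairs: (0,2), (0,3), (1,3), (2,4)

α = atan 0.6 = 30.96°;  2α = 61.93°
n_0 = (+0.0942, -0.9956)
n_1 = (+0.8186, -0.5743)
n_2 = (+0.5641, +0.8257)
n_3 = (-0.8931, +0.4499)
n_4 = (-0.8279, -0.5608)
  (0,1): δ = 130.46°  ·
  (0,2): δ = 39.75°  ✓
  (0,3): δ = 57.86°  ✓
  (0,4): δ = 118.71°  ·
  (1,2): δ = 89.29°  ·
  (1,3): δ = 8.32°  ✓
  (1,4): δ = 69.17°  ·
  (2,3): δ = 82.39°  ·
  (2,4): δ = 21.54°  ✓
  (3,4): δ = 119.15°  ·
antipodal pairs: 4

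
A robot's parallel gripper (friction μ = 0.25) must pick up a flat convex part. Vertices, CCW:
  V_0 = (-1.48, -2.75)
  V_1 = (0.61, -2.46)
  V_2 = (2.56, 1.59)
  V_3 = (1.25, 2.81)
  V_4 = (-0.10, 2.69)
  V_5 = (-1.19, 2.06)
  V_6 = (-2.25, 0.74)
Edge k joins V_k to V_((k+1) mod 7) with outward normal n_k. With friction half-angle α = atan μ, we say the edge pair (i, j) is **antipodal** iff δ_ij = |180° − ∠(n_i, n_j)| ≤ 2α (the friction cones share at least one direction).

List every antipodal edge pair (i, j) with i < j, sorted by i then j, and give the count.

α = atan 0.25 = 14.04°;  2α = 28.07°
n_0 = (+0.1374, -0.9905)
n_1 = (+0.9010, -0.4338)
n_2 = (+0.6815, +0.7318)
n_3 = (-0.0885, +0.9961)
n_4 = (-0.5004, +0.8658)
n_5 = (-0.7797, +0.6261)
n_6 = (-0.9765, -0.2154)
  (0,1): δ = 123.61°  ·
  (0,2): δ = 50.86°  ·
  (0,3): δ = 2.82°  ✓
  (0,4): δ = 22.13°  ✓
  (0,5): δ = 43.33°  ·
  (0,6): δ = 94.54°  ·
  (1,2): δ = 107.25°  ·
  (1,3): δ = 59.21°  ·
  (1,4): δ = 34.26°  ·
  (1,5): δ = 13.06°  ✓
  (1,6): δ = 38.15°  ·
  (2,3): δ = 131.96°  ·
  (2,4): δ = 107.01°  ·
  (2,5): δ = 85.80°  ·
  (2,6): δ = 34.60°  ·
  (3,4): δ = 155.05°  ·
  (3,5): δ = 133.85°  ·
  (3,6): δ = 82.64°  ·
  (4,5): δ = 158.79°  ·
  (4,6): δ = 107.59°  ·
  (5,6): δ = 128.79°  ·
antipodal pairs: 3

count = 3; pairs: (0,3), (0,4), (1,5)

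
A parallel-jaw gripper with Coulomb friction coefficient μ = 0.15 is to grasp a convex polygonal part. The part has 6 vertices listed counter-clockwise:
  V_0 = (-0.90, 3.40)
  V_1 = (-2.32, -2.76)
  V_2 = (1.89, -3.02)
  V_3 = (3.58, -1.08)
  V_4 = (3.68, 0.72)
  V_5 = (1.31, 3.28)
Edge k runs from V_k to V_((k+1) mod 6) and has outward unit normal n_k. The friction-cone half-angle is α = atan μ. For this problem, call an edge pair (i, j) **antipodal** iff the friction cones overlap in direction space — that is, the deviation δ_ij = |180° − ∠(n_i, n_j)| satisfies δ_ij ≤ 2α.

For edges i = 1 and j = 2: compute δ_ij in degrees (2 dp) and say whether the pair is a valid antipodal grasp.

α = atan 0.15 = 8.53°;  2α = 17.06°
edge 1: e_1 = (+4.21, -0.26);  n_1 = (-0.0616, -0.9981)
edge 2: e_2 = (+1.69, +1.94);  n_2 = (+0.7540, -0.6569)
∠(n_1, n_2) = 52.47°
δ = |180° − 52.47°| = 127.53°
127.53° > 2α = 17.06°  →  invalid

δ = 127.53°, invalid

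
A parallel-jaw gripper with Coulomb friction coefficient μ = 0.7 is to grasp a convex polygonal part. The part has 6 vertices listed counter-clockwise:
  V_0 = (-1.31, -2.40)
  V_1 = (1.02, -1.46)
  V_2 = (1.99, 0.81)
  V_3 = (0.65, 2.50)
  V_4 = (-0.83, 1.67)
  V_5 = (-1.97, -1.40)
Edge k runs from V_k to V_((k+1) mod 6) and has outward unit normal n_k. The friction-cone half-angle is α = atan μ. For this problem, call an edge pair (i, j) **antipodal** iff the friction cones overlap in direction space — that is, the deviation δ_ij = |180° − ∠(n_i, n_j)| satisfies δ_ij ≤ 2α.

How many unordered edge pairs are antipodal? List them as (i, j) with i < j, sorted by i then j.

α = atan 0.7 = 34.99°;  2α = 69.98°
n_0 = (+0.3741, -0.9274)
n_1 = (+0.9196, -0.3929)
n_2 = (+0.7836, +0.6213)
n_3 = (-0.4891, +0.8722)
n_4 = (-0.9375, +0.3481)
n_5 = (-0.8346, -0.5508)
  (0,1): δ = 135.11°  ·
  (0,2): δ = 73.56°  ·
  (0,3): δ = 7.31°  ✓
  (0,4): δ = 47.66°  ✓
  (0,5): δ = 101.45°  ·
  (1,2): δ = 118.45°  ·
  (1,3): δ = 37.58°  ✓
  (1,4): δ = 2.77°  ✓
  (1,5): δ = 56.56°  ✓
  (2,3): δ = 99.13°  ·
  (2,4): δ = 58.78°  ✓
  (2,5): δ = 4.99°  ✓
  (3,4): δ = 139.66°  ·
  (3,5): δ = 85.86°  ·
  (4,5): δ = 126.20°  ·
antipodal pairs: 7

count = 7; pairs: (0,3), (0,4), (1,3), (1,4), (1,5), (2,4), (2,5)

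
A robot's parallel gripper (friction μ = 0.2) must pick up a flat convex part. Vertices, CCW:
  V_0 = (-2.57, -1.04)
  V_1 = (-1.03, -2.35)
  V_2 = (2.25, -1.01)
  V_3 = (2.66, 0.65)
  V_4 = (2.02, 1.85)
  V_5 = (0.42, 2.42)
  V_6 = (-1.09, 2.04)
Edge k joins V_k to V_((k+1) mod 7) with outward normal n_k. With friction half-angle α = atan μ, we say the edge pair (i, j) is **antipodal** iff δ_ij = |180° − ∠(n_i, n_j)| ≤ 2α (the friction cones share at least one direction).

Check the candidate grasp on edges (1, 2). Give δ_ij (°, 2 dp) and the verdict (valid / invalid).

δ = 126.10°, invalid

α = atan 0.2 = 11.31°;  2α = 22.62°
edge 1: e_1 = (+3.28, +1.34);  n_1 = (+0.3782, -0.9257)
edge 2: e_2 = (+0.41, +1.66);  n_2 = (+0.9708, -0.2398)
∠(n_1, n_2) = 53.90°
δ = |180° − 53.90°| = 126.10°
126.10° > 2α = 22.62°  →  invalid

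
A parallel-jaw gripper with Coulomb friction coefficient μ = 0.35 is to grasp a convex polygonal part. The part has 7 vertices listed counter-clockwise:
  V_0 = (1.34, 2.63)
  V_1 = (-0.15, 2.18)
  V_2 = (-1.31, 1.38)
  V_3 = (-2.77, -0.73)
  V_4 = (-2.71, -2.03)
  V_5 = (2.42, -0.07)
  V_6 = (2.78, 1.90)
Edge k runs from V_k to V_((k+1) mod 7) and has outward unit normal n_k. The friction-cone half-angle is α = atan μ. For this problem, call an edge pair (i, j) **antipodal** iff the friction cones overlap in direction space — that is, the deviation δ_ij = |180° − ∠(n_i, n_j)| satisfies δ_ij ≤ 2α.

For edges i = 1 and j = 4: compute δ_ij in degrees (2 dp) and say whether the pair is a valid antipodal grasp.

δ = 13.68°, valid

α = atan 0.35 = 19.29°;  2α = 38.58°
edge 1: e_1 = (-1.16, -0.80);  n_1 = (-0.5677, +0.8232)
edge 4: e_4 = (+5.13, +1.96);  n_4 = (+0.3569, -0.9341)
∠(n_1, n_4) = 166.32°
δ = |180° − 166.32°| = 13.68°
13.68° ≤ 2α = 38.58°  →  valid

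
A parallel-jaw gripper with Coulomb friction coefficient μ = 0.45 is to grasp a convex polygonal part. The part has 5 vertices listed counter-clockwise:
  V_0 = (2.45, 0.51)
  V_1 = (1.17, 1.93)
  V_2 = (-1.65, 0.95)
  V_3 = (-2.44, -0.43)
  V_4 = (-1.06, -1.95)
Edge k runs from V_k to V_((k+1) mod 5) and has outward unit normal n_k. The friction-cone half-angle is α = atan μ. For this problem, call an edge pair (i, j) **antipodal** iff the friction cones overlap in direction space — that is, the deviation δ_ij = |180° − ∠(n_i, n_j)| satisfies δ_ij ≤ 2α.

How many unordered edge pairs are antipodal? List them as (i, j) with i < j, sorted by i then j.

α = atan 0.45 = 24.23°;  2α = 48.46°
n_0 = (+0.7428, +0.6695)
n_1 = (-0.3283, +0.9446)
n_2 = (-0.8679, +0.4968)
n_3 = (-0.7404, -0.6722)
n_4 = (+0.5739, -0.8189)
  (0,1): δ = 112.87°  ·
  (0,2): δ = 71.82°  ·
  (0,3): δ = 0.20°  ✓
  (0,4): δ = 82.99°  ·
  (1,2): δ = 138.95°  ·
  (1,3): δ = 66.93°  ·
  (1,4): δ = 15.86°  ✓
  (2,3): δ = 107.97°  ·
  (2,4): δ = 25.19°  ✓
  (3,4): δ = 97.21°  ·
antipodal pairs: 3

count = 3; pairs: (0,3), (1,4), (2,4)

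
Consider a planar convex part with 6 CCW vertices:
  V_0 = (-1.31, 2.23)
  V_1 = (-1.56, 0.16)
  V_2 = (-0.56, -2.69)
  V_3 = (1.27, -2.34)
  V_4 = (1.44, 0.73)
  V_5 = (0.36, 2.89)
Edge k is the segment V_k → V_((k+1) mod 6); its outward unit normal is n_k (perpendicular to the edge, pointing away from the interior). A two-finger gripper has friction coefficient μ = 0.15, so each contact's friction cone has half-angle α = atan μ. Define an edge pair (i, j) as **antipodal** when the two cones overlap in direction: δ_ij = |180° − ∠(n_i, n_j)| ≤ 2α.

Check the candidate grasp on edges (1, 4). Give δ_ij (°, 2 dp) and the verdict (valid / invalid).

α = atan 0.15 = 8.53°;  2α = 17.06°
edge 1: e_1 = (+1.00, -2.85);  n_1 = (-0.9436, -0.3311)
edge 4: e_4 = (-1.08, +2.16);  n_4 = (+0.8944, +0.4472)
∠(n_1, n_4) = 172.77°
δ = |180° − 172.77°| = 7.23°
7.23° ≤ 2α = 17.06°  →  valid

δ = 7.23°, valid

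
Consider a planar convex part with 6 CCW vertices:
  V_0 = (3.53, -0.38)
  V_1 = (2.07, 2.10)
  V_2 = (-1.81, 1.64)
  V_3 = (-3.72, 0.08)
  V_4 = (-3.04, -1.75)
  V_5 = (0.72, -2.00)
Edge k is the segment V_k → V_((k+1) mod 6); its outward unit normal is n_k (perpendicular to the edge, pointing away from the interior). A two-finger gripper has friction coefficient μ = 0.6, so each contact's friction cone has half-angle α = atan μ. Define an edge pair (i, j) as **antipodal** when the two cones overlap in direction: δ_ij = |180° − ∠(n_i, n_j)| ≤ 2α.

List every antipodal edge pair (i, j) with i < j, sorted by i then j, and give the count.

count = 6; pairs: (0,3), (0,4), (1,4), (1,5), (2,4), (2,5)

α = atan 0.6 = 30.96°;  2α = 61.93°
n_0 = (+0.8618, +0.5073)
n_1 = (-0.1177, +0.9930)
n_2 = (-0.6326, +0.7745)
n_3 = (-0.9374, -0.3483)
n_4 = (-0.0663, -0.9978)
n_5 = (+0.4995, -0.8663)
  (0,1): δ = 113.72°  ·
  (0,2): δ = 81.25°  ·
  (0,3): δ = 10.10°  ✓
  (0,4): δ = 55.71°  ✓
  (0,5): δ = 89.48°  ·
  (1,2): δ = 147.52°  ·
  (1,3): δ = 76.38°  ·
  (1,4): δ = 10.57°  ✓
  (1,5): δ = 23.20°  ✓
  (2,3): δ = 108.86°  ·
  (2,4): δ = 43.04°  ✓
  (2,5): δ = 9.28°  ✓
  (3,4): δ = 114.19°  ·
  (3,5): δ = 80.42°  ·
  (4,5): δ = 146.23°  ·
antipodal pairs: 6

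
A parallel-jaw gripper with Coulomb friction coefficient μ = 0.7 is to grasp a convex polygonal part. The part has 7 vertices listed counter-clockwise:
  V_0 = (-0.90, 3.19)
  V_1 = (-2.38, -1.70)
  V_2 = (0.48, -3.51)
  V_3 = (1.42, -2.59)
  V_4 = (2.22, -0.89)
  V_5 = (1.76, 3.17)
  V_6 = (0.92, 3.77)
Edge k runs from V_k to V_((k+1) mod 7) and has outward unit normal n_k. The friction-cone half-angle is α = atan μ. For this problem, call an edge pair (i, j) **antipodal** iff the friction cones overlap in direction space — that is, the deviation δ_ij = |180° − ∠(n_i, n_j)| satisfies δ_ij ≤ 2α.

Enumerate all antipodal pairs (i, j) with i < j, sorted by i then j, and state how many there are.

α = atan 0.7 = 34.99°;  2α = 69.98°
n_0 = (-0.9571, +0.2897)
n_1 = (-0.5348, -0.8450)
n_2 = (+0.6995, -0.7147)
n_3 = (+0.9048, -0.4258)
n_4 = (+0.9936, +0.1126)
n_5 = (+0.5812, +0.8137)
n_6 = (-0.3036, +0.9528)
  (0,1): δ = 105.49°  ·
  (0,2): δ = 28.78°  ✓
  (0,3): δ = 8.36°  ✓
  (0,4): δ = 23.30°  ✓
  (0,5): δ = 71.30°  ·
  (0,6): δ = 124.51°  ·
  (1,2): δ = 103.29°  ·
  (1,3): δ = 82.87°  ·
  (1,4): δ = 51.21°  ✓
  (1,5): δ = 3.21°  ✓
  (1,6): δ = 50.00°  ✓
  (2,3): δ = 159.59°  ·
  (2,4): δ = 127.92°  ·
  (2,5): δ = 79.92°  ·
  (2,6): δ = 26.71°  ✓
  (3,4): δ = 148.33°  ·
  (3,5): δ = 100.34°  ·
  (3,6): δ = 47.12°  ✓
  (4,5): δ = 132.00°  ·
  (4,6): δ = 78.79°  ·
  (5,6): δ = 126.79°  ·
antipodal pairs: 8

count = 8; pairs: (0,2), (0,3), (0,4), (1,4), (1,5), (1,6), (2,6), (3,6)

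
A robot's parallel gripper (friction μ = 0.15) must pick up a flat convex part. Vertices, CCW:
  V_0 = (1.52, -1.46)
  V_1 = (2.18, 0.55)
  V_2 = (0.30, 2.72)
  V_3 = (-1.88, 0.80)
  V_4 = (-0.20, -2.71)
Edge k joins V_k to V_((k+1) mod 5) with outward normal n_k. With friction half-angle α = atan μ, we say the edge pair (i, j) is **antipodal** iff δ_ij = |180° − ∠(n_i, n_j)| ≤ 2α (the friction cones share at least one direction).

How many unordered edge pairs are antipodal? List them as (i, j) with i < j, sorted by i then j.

α = atan 0.15 = 8.53°;  2α = 17.06°
n_0 = (+0.9501, -0.3120)
n_1 = (+0.7558, +0.6548)
n_2 = (-0.6609, +0.7504)
n_3 = (-0.9020, -0.4317)
n_4 = (+0.5879, -0.8089)
  (0,1): δ = 120.92°  ·
  (0,2): δ = 30.45°  ·
  (0,3): δ = 43.76°  ·
  (0,4): δ = 144.19°  ·
  (1,2): δ = 89.53°  ·
  (1,3): δ = 15.33°  ✓
  (1,4): δ = 85.10°  ·
  (2,3): δ = 105.79°  ·
  (2,4): δ = 5.36°  ✓
  (3,4): δ = 79.57°  ·
antipodal pairs: 2

count = 2; pairs: (1,3), (2,4)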